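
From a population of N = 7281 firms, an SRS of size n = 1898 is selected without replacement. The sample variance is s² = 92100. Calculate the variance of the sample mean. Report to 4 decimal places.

Under SRS without replacement, Var(ȳ) = (1 − f)·s²/n with f = n/N = 1898/7281 = 0.26067848.
Var(ȳ) = (1 − 0.26067848)·92100/1898 = 0.73932152·48.524763 = 35.875402.

35.8754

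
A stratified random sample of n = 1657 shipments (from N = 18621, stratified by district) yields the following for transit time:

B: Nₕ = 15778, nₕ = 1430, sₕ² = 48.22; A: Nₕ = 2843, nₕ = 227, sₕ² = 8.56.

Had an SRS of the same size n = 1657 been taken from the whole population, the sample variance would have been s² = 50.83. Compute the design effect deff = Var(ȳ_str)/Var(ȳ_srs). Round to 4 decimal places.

Var(ȳ_str) = Σ Wₕ²(1−fₕ)sₕ²/nₕ with Wₕ = Nₕ/18621:
  B: (15778/18621)²·(1−1430/15778)·48.22/1430 = 0.022015497
  A: (2843/18621)²·(1−227/2843)·8.56/227 = 8.0882861 × 10^-4
  → Var(ȳ_str) = 0.022824326.
Var(ȳ_srs) = (1 − 1657/18621)·50.83/1657 = 0.027946207.
deff = 0.022824326 / 0.027946207 = 0.8167.

0.8167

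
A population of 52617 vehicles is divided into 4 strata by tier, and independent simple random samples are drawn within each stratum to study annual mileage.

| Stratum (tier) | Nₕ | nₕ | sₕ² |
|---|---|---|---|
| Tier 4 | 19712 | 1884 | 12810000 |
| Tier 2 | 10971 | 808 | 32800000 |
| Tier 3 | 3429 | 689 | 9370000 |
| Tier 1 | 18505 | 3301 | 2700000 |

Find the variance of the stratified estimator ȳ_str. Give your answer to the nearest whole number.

2627

Var(ȳ_str) = Σₕ Wₕ²(1 − fₕ)sₕ²/nₕ with Wₕ = Nₕ/N, N = 52617.
Tier 4: Wₕ = 0.37463177; term = 0.37463177²·(1 − 0.09557630)·12810000/1884 = 863.07668.
Tier 2: Wₕ = 0.20850676; term = 0.20850676²·(1 − 0.07364871)·32800000/808 = 1634.8521.
Tier 3: Wₕ = 0.06516905; term = 0.06516905²·(1 − 0.20093322)·9370000/689 = 46.151546.
Tier 1: Wₕ = 0.35169242; term = 0.35169242²·(1 − 0.17838422)·2700000/3301 = 83.121434.
Sum = 2627.2018.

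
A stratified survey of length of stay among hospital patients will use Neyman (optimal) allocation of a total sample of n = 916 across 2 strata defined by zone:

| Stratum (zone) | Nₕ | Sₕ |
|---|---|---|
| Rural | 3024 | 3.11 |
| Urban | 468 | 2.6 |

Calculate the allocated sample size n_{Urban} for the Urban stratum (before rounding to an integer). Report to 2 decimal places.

Neyman allocation: nₕ = n·NₕSₕ / Σⱼ NⱼSⱼ.
Σ NⱼSⱼ = 3024·3.11 + 468·2.6 = 10621.44.
n_{Urban} = 916·468·2.6 / 10621.44 = 104.94.

104.94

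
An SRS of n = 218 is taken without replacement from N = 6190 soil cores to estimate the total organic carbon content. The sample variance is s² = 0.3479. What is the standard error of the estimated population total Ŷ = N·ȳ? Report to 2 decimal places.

242.89

Var(Ŷ) = N²·Var(ȳ) = N²·(1 − n/N)·s²/n.
f = 218/6190 = 0.03521809; Var(ȳ) = 0.96478191·0.3479/218 = 0.001539668.
Var(Ŷ) = 6190² · 0.001539668 = 58994.073.
SE(Ŷ) = √(58994.073) = 242.89.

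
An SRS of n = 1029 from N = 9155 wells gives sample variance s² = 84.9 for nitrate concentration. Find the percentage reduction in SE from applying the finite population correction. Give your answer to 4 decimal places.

5.7873

f = n/N = 1029/9155 = 0.11239760.
SE_no-fpc = √(s²/n) = 0.28724082; SE_fpc = √((1−f)s²/n) = 0.2706172.
Ratio = √(1−f) = 0.94212653. Reduction = 100·(1 − 0.94212653) = 5.7873%.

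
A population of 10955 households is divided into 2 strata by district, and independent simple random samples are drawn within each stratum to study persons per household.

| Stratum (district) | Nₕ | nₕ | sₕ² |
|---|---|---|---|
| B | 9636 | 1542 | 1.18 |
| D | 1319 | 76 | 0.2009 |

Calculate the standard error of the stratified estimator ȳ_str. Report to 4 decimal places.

0.0231

Var(ȳ_str) = Σₕ Wₕ²(1 − fₕ)sₕ²/nₕ with Wₕ = Nₕ/N, N = 10955.
B: Wₕ = 0.87959836; term = 0.87959836²·(1 − 0.16002491)·1.18/1542 = 4.9731649 × 10^-4.
D: Wₕ = 0.12040164; term = 0.12040164²·(1 − 0.05761941)·0.2009/76 = 3.6112496 × 10^-5.
Sum = 5.3342899 × 10^-4.
SE = √(5.3342899 × 10^-4) = 0.0231.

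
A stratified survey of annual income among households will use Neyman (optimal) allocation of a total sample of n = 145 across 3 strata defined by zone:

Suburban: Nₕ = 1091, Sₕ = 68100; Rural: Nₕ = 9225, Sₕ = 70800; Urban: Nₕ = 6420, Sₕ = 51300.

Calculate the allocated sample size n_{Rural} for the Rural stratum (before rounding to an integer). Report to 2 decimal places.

89.62

Neyman allocation: nₕ = n·NₕSₕ / Σⱼ NⱼSⱼ.
Σ NⱼSⱼ = 1091·68100 + 9225·70800 + 6420·51300 = 1.0567731 × 10^9.
n_{Rural} = 145·9225·70800 / (1.0567731 × 10^9) = 89.62.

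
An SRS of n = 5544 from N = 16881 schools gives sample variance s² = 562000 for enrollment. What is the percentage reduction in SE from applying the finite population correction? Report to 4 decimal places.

f = n/N = 5544/16881 = 0.32841656.
SE_no-fpc = √(s²/n) = 10.068309; SE_fpc = √((1−f)s²/n) = 8.250999.
Ratio = √(1−f) = 0.81950194. Reduction = 100·(1 − 0.81950194) = 18.0498%.

18.0498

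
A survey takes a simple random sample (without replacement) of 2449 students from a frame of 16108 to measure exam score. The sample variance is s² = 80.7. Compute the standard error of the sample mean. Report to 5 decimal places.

Under SRS without replacement, Var(ȳ) = (1 − f)·s²/n with f = n/N = 2449/16108 = 0.15203626.
Var(ȳ) = (1 − 0.15203626)·80.7/2449 = 0.84796374·0.032952225 = 0.027942292.
SE(ȳ) = √(0.027942292) = 0.16716.

0.16716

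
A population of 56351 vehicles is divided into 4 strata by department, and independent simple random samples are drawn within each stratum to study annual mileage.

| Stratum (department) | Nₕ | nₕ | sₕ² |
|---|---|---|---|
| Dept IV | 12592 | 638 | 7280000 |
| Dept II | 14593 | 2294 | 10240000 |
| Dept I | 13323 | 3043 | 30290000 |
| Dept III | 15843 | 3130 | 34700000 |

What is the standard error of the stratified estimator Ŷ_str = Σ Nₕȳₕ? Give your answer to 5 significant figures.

Var(Ŷ_str) = Σₕ Nₕ²(1 − fₕ)sₕ²/nₕ.
Dept IV: 12592²·(1 − 638/12592)·7280000/638 = 1.7175867 × 10^12.
Dept II: 14593²·(1 − 2294/14593)·10240000/2294 = 8.0116308 × 10^11.
Dept I: 13323²·(1 − 3043/13323)·30290000/3043 = 1.3633032 × 10^12.
Dept III: 15843²·(1 − 3130/15843)·34700000/3130 = 2.2329069 × 10^12.
Sum = 6.1149599 × 10^12.
SE = √(6.1149599 × 10^12) = 2.4728 × 10^6.

2.4728 × 10^6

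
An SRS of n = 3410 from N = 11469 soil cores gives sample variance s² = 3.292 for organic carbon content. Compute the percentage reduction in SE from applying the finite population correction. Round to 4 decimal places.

f = n/N = 3410/11469 = 0.29732322.
SE_no-fpc = √(s²/n) = 0.031070821; SE_fpc = √((1−f)s²/n) = 0.02604537.
Ratio = √(1−f) = 0.83825818. Reduction = 100·(1 − 0.83825818) = 16.1742%.

16.1742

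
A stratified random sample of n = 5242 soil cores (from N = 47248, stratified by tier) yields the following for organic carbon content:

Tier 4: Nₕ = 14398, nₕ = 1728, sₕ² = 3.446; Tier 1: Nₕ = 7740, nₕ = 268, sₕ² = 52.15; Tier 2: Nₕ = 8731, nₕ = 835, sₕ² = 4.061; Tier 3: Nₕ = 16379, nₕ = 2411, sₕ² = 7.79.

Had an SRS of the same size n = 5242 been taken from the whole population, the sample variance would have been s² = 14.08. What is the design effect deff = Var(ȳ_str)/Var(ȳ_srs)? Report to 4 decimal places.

2.3808

Var(ȳ_str) = Σ Wₕ²(1−fₕ)sₕ²/nₕ with Wₕ = Nₕ/47248:
  Tier 4: (14398/47248)²·(1−1728/14398)·3.446/1728 = 1.6296092 × 10^-4
  Tier 1: (7740/47248)²·(1−268/7740)·52.15/268 = 0.00504116
  Tier 2: (8731/47248)²·(1−835/8731)·4.061/835 = 1.5019338 × 10^-4
  Tier 3: (16379/47248)²·(1−2411/16379)·7.79/2411 = 3.3112731 × 10^-4
  → Var(ȳ_str) = 0.0056854416.
Var(ȳ_srs) = (1 − 5242/47248)·14.08/5242 = 0.0023879957.
deff = 0.0056854416 / 0.0023879957 = 2.3808.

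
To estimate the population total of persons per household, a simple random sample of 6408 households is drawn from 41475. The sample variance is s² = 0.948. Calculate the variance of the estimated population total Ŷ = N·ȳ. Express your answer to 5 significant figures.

215160

Var(Ŷ) = N²·Var(ȳ) = N²·(1 − n/N)·s²/n.
f = 6408/41475 = 0.15450271; Var(ȳ) = 0.84549729·0.948/6408 = 1.2508293 × 10^-4.
Var(Ŷ) = 41475² · (1.2508293 × 10^-4) = 215164.61.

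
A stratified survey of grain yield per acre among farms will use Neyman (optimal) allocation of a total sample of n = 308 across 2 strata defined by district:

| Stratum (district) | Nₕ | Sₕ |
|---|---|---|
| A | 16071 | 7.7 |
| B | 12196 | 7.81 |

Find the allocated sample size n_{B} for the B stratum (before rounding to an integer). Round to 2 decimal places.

133.96

Neyman allocation: nₕ = n·NₕSₕ / Σⱼ NⱼSⱼ.
Σ NⱼSⱼ = 16071·7.7 + 12196·7.81 = 218997.46.
n_{B} = 308·12196·7.81 / 218997.46 = 133.96.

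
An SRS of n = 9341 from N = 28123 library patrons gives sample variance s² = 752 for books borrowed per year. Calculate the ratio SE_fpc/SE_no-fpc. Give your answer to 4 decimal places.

0.8172

f = n/N = 9341/28123 = 0.33214806.
SE_no-fpc = √(s²/n) = 0.28373456; SE_fpc = √((1−f)s²/n) = 0.23187415.
Ratio = √(1−f) = 0.81722208.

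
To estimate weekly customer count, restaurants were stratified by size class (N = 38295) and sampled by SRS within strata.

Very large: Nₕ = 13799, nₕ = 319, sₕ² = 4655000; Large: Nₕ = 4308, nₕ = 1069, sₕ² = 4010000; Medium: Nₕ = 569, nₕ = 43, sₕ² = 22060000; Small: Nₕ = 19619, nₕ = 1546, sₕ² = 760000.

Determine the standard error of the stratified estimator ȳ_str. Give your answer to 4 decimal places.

Var(ȳ_str) = Σₕ Wₕ²(1 − fₕ)sₕ²/nₕ with Wₕ = Nₕ/N, N = 38295.
Very large: Wₕ = 0.36033425; term = 0.36033425²·(1 − 0.02311762)·4655000/319 = 1850.8975.
Large: Wₕ = 0.11249510; term = 0.11249510²·(1 − 0.24814299)·4010000/1069 = 35.691858.
Medium: Wₕ = 0.01485834; term = 0.01485834²·(1 − 0.07557118)·22060000/43 = 104.70102.
Small: Wₕ = 0.51231231; term = 0.51231231²·(1 − 0.07880116)·760000/1546 = 118.85763.
Sum = 2110.148.
SE = √(2110.148) = 45.9363.

45.9363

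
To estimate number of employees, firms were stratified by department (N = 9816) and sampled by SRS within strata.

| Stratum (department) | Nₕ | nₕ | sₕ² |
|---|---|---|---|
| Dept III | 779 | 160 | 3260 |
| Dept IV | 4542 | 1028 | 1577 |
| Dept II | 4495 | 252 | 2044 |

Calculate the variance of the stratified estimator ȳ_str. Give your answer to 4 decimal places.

Var(ȳ_str) = Σₕ Wₕ²(1 − fₕ)sₕ²/nₕ with Wₕ = Nₕ/N, N = 9816.
Dept III: Wₕ = 0.07936023; term = 0.07936023²·(1 − 0.20539153)·3260/160 = 0.10196629.
Dept IV: Wₕ = 0.46271394; term = 0.46271394²·(1 − 0.22633201)·1577/1028 = 0.25410802.
Dept II: Wₕ = 0.45792584; term = 0.45792584²·(1 − 0.05606229)·2044/252 = 1.6055136.
Sum = 1.9615879.

1.9616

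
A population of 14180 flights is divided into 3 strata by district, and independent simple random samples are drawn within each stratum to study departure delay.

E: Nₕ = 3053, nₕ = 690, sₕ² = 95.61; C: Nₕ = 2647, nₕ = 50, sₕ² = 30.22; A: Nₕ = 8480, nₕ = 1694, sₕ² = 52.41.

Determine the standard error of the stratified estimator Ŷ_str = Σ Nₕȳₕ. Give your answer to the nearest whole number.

2633

Var(Ŷ_str) = Σₕ Nₕ²(1 − fₕ)sₕ²/nₕ.
E: 3053²·(1 − 690/3053)·95.61/690 = 999642.6.
C: 2647²·(1 − 50/2647)·30.22/50 = 4.1548021 × 10^6.
A: 8480²·(1 − 1694/8480)·52.41/1694 = 1.7803708 × 10^6.
Sum = 6.9348155 × 10^6.
SE = √(6.9348155 × 10^6) = 2633.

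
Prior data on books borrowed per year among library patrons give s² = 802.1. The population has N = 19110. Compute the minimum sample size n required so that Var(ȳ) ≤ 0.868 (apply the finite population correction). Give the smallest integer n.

882

Without fpc, n₀ = s²/D = 802.1/0.868 = 924.0783.
With fpc, (1 − n/N)·s²/n ≤ D requires n ≥ n₀/(1 + n₀/N) = 924.0783/(1 + 924.0783/19110) = 881.4549.
Rounding up, n = 882.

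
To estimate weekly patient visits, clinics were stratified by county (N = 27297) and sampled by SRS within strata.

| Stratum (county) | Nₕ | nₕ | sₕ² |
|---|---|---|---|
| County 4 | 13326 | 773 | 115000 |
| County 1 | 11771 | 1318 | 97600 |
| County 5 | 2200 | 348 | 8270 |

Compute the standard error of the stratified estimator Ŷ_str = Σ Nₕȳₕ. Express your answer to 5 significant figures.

Var(Ŷ_str) = Σₕ Nₕ²(1 − fₕ)sₕ²/nₕ.
County 4: 13326²·(1 − 773/13326)·115000/773 = 2.4886607 × 10^10.
County 1: 11771²·(1 − 1318/11771)·97600/1318 = 9.1114756 × 10^9.
County 5: 2200²·(1 − 348/2200)·8270/348 = 9.682554 × 10^7.
Sum = 3.4094908 × 10^10.
SE = √(3.4094908 × 10^10) = 184650.

184650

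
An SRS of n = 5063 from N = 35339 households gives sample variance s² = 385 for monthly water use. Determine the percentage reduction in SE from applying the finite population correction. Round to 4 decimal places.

f = n/N = 5063/35339 = 0.14326948.
SE_no-fpc = √(s²/n) = 0.27575691; SE_fpc = √((1−f)s²/n) = 0.25523987.
Ratio = √(1−f) = 0.92559739. Reduction = 100·(1 − 0.92559739) = 7.4403%.

7.4403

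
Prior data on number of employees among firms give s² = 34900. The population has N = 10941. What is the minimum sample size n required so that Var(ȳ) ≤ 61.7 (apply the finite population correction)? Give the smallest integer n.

538

Without fpc, n₀ = s²/D = 34900/61.7 = 565.6402.
With fpc, (1 − n/N)·s²/n ≤ D requires n ≥ n₀/(1 + n₀/N) = 565.6402/(1 + 565.6402/10941) = 537.8346.
Rounding up, n = 538.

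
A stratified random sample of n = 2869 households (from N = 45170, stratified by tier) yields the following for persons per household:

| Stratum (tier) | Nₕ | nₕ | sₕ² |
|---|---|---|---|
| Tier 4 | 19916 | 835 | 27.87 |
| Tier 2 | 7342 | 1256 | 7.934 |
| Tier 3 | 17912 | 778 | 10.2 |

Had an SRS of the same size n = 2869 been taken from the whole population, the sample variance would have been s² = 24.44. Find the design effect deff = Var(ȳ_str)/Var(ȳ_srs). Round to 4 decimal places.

Var(ȳ_str) = Σ Wₕ²(1−fₕ)sₕ²/nₕ with Wₕ = Nₕ/45170:
  Tier 4: (19916/45170)²·(1−835/19916)·27.87/835 = 0.0062166091
  Tier 2: (7342/45170)²·(1−1256/7342)·7.934/1256 = 1.383403 × 10^-4
  Tier 3: (17912/45170)²·(1−778/17912)·10.2/778 = 0.0019720741
  → Var(ȳ_str) = 0.0083270235.
Var(ȳ_srs) = (1 − 2869/45170)·24.44/2869 = 0.0079775805.
deff = 0.0083270235 / 0.0079775805 = 1.0438.

1.0438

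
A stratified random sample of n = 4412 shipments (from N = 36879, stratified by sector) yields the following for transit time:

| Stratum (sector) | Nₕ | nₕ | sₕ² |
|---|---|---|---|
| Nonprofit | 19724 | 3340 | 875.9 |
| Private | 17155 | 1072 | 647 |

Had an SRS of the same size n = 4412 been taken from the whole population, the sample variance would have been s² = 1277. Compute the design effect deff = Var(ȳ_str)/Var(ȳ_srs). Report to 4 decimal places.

0.7250

Var(ȳ_str) = Σ Wₕ²(1−fₕ)sₕ²/nₕ with Wₕ = Nₕ/36879:
  Nonprofit: (19724/36879)²·(1−3340/19724)·875.9/3340 = 0.062311
  Private: (17155/36879)²·(1−1072/17155)·647/1072 = 0.12243596
  → Var(ȳ_str) = 0.18474696.
Var(ȳ_srs) = (1 − 4412/36879)·1277/4412 = 0.25481114.
deff = 0.18474696 / 0.25481114 = 0.7250.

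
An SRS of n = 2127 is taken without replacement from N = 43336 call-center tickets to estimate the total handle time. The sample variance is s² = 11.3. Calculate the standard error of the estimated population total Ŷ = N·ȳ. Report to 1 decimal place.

Var(Ŷ) = N²·Var(ȳ) = N²·(1 − n/N)·s²/n.
f = 2127/43336 = 0.04908159; Var(ȳ) = 0.95091841·11.3/2127 = 0.0050518937.
Var(Ŷ) = 43336² · 0.0050518937 = 9.4875013 × 10^6.
SE(Ŷ) = √(9.4875013 × 10^6) = 3080.2.

3080.2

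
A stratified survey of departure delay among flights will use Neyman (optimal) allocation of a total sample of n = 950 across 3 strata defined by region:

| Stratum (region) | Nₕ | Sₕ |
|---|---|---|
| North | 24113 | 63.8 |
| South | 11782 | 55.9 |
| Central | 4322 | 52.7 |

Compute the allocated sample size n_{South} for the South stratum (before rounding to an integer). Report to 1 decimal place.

Neyman allocation: nₕ = n·NₕSₕ / Σⱼ NⱼSⱼ.
Σ NⱼSⱼ = 24113·63.8 + 11782·55.9 + 4322·52.7 = 2.4247926 × 10^6.
n_{South} = 950·11782·55.9 / (2.4247926 × 10^6) = 258.0.

258.0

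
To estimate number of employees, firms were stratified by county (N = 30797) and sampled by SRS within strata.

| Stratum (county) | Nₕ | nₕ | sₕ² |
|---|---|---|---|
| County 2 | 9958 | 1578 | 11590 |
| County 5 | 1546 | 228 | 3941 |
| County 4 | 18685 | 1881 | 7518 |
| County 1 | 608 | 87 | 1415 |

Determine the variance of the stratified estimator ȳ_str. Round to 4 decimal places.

Var(ȳ_str) = Σₕ Wₕ²(1 − fₕ)sₕ²/nₕ with Wₕ = Nₕ/N, N = 30797.
County 2: Wₕ = 0.32334318; term = 0.32334318²·(1 − 0.15846556)·11590/1578 = 0.64621309.
County 5: Wₕ = 0.05019969; term = 0.05019969²·(1 − 0.14747736)·3941/228 = 0.037134678.
County 4: Wₕ = 0.60671494; term = 0.60671494²·(1 − 0.10066899)·7518/1881 = 1.3231299.
County 1: Wₕ = 0.01974218; term = 0.01974218²·(1 − 0.14309211)·1415/87 = 0.0054320238.
Sum = 2.0119097.

2.0119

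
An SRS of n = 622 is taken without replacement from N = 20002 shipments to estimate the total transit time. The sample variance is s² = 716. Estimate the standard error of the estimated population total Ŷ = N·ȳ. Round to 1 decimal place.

21123.9

Var(Ŷ) = N²·Var(ȳ) = N²·(1 − n/N)·s²/n.
f = 622/20002 = 0.03109689; Var(ȳ) = 0.96890311·716/622 = 1.115329.
Var(Ŷ) = 20002² · 1.115329 = 4.4622083 × 10^8.
SE(Ŷ) = √(4.4622083 × 10^8) = 21123.9.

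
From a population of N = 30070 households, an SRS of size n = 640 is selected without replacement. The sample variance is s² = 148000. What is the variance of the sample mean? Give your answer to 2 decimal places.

226.33

Under SRS without replacement, Var(ȳ) = (1 − f)·s²/n with f = n/N = 640/30070 = 0.02128367.
Var(ȳ) = (1 − 0.02128367)·148000/640 = 0.97871633·231.25 = 226.32815.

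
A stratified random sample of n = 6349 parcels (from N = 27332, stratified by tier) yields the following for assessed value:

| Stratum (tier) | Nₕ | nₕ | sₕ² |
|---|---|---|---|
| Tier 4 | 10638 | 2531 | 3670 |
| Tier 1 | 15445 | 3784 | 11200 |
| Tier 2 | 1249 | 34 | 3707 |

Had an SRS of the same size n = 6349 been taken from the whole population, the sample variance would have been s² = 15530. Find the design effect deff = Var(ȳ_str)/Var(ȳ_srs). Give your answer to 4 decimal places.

0.5871

Var(ȳ_str) = Σ Wₕ²(1−fₕ)sₕ²/nₕ with Wₕ = Nₕ/27332:
  Tier 4: (10638/27332)²·(1−2531/10638)·3670/2531 = 0.16739838
  Tier 1: (15445/27332)²·(1−3784/15445)·11200/3784 = 0.7135884
  Tier 2: (1249/27332)²·(1−34/1249)·3707/34 = 0.22148257
  → Var(ȳ_str) = 1.1024694.
Var(ȳ_srs) = (1 − 6349/27332)·15530/6349 = 1.877856.
deff = 1.1024694 / 1.877856 = 0.5871.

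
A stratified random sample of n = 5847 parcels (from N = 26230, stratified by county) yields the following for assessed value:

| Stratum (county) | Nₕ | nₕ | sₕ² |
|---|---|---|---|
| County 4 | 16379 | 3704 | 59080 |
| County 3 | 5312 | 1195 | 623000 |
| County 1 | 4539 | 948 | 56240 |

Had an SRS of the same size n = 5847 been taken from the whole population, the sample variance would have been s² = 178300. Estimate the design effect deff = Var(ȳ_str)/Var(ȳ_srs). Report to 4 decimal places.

0.9617

Var(ȳ_str) = Σ Wₕ²(1−fₕ)sₕ²/nₕ with Wₕ = Nₕ/26230:
  County 4: (16379/26230)²·(1−3704/16379)·59080/3704 = 4.812916
  County 3: (5312/26230)²·(1−1195/5312)·623000/1195 = 16.571526
  County 1: (4539/26230)²·(1−948/4539)·56240/948 = 1.4054519
  → Var(ȳ_str) = 22.789894.
Var(ȳ_srs) = (1 − 5847/26230)·178300/5847 = 23.696711.
deff = 22.789894 / 23.696711 = 0.9617.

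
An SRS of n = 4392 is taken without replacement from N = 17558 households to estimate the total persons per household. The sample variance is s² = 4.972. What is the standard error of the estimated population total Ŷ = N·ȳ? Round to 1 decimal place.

511.6

Var(Ŷ) = N²·Var(ȳ) = N²·(1 − n/N)·s²/n.
f = 4392/17558 = 0.25014239; Var(ȳ) = 0.74985761·4.972/4392 = 8.4888253 × 10^-4.
Var(Ŷ) = 17558² · (8.4888253 × 10^-4) = 261696.36.
SE(Ŷ) = √(261696.36) = 511.6.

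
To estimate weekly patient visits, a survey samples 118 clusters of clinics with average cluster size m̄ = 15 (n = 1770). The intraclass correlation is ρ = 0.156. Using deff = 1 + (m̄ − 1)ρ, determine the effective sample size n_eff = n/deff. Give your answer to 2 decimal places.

555.90

deff = 1 + (15 − 1)·0.156 = 1 + 2.184 = 3.184.
n_eff = 1770 / 3.184 = 555.90.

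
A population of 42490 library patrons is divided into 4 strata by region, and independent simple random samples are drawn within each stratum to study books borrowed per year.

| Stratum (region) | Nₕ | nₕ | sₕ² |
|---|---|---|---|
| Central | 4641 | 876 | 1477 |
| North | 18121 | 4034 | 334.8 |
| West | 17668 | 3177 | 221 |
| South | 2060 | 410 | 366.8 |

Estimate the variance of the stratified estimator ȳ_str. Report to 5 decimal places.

0.03960

Var(ȳ_str) = Σₕ Wₕ²(1 − fₕ)sₕ²/nₕ with Wₕ = Nₕ/N, N = 42490.
Central: Wₕ = 0.10922570; term = 0.10922570²·(1 − 0.18875242)·1477/876 = 0.016318471.
North: Wₕ = 0.42647682; term = 0.42647682²·(1 − 0.22261465)·334.8/4034 = 0.011734829.
West: Wₕ = 0.41581549; term = 0.41581549²·(1 − 0.17981662)·221/3177 = 0.0098647786.
South: Wₕ = 0.04848200; term = 0.04848200²·(1 − 0.19902913)·366.8/410 = 0.0016843144.
Sum = 0.039602393.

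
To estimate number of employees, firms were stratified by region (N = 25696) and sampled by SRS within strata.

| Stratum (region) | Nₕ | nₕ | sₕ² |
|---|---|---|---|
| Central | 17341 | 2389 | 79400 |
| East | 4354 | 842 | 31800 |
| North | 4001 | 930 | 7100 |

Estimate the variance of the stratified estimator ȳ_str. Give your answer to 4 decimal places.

14.0678

Var(ȳ_str) = Σₕ Wₕ²(1 − fₕ)sₕ²/nₕ with Wₕ = Nₕ/N, N = 25696.
Central: Wₕ = 0.67485212; term = 0.67485212²·(1 − 0.13776599)·79400/2389 = 13.051088.
East: Wₕ = 0.16944271; term = 0.16944271²·(1 − 0.19338539)·31800/842 = 0.87463512.
North: Wₕ = 0.15570517; term = 0.15570517²·(1 − 0.23244189)·7100/930 = 0.14206684.
Sum = 14.06779.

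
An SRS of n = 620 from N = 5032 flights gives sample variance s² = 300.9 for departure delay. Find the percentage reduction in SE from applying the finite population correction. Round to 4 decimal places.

f = n/N = 620/5032 = 0.12321145.
SE_no-fpc = √(s²/n) = 0.69665097; SE_fpc = √((1−f)s²/n) = 0.65232299.
Ratio = √(1−f) = 0.93636988. Reduction = 100·(1 − 0.93636988) = 6.3630%.

6.3630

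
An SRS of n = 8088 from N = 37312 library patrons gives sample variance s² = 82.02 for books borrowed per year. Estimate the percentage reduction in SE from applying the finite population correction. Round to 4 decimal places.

11.4995

f = n/N = 8088/37312 = 0.21676672.
SE_no-fpc = √(s²/n) = 0.10070228; SE_fpc = √((1−f)s²/n) = 0.08912199.
Ratio = √(1−f) = 0.88500468. Reduction = 100·(1 − 0.88500468) = 11.4995%.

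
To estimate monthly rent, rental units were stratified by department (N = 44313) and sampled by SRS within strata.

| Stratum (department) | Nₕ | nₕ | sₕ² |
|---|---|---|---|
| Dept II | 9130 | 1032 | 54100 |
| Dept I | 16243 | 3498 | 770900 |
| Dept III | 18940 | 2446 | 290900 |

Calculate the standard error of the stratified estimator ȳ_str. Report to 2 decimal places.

6.64

Var(ȳ_str) = Σₕ Wₕ²(1 − fₕ)sₕ²/nₕ with Wₕ = Nₕ/N, N = 44313.
Dept II: Wₕ = 0.20603435; term = 0.20603435²·(1 − 0.11303395)·54100/1032 = 1.973803.
Dept I: Wₕ = 0.36655158; term = 0.36655158²·(1 − 0.21535431)·770900/3498 = 23.233895.
Dept III: Wₕ = 0.42741408; term = 0.42741408²·(1 − 0.12914467)·290900/2446 = 18.920427.
Sum = 44.128125.
SE = √(44.128125) = 6.64.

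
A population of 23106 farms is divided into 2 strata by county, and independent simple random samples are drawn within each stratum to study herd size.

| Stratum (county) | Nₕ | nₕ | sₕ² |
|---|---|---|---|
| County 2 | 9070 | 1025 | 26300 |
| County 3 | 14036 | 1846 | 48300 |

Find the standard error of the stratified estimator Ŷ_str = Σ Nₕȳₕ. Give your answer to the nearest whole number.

Var(Ŷ_str) = Σₕ Nₕ²(1 − fₕ)sₕ²/nₕ.
County 2: 9070²·(1 − 1025/9070)·26300/1025 = 1.8722559 × 10^9.
County 3: 14036²·(1 − 1846/14036)·48300/1846 = 4.4767465 × 10^9.
Sum = 6.3490024 × 10^9.
SE = √(6.3490024 × 10^9) = 79681.

79681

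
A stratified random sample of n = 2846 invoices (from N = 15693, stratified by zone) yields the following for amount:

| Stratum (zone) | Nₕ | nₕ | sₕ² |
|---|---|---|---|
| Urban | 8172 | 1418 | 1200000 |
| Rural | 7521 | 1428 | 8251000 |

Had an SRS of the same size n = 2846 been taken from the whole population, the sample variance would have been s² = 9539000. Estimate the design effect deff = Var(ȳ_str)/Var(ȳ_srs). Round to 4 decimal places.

0.4610

Var(ȳ_str) = Σ Wₕ²(1−fₕ)sₕ²/nₕ with Wₕ = Nₕ/15693:
  Urban: (8172/15693)²·(1−1418/8172)·1200000/1418 = 189.66294
  Rural: (7521/15693)²·(1−1428/7521)·8251000/1428 = 1075.1602
  → Var(ȳ_str) = 1264.8231.
Var(ȳ_srs) = (1 − 2846/15693)·9539000/2846 = 2743.8711.
deff = 1264.8231 / 2743.8711 = 0.4610.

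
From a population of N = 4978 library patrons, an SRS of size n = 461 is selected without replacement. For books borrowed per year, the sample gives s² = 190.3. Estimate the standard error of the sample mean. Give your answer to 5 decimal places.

0.61202

Under SRS without replacement, Var(ȳ) = (1 − f)·s²/n with f = n/N = 461/4978 = 0.09260747.
Var(ȳ) = (1 − 0.09260747)·190.3/461 = 0.90739253·0.41279826 = 0.37457006.
SE(ȳ) = √(0.37457006) = 0.61202.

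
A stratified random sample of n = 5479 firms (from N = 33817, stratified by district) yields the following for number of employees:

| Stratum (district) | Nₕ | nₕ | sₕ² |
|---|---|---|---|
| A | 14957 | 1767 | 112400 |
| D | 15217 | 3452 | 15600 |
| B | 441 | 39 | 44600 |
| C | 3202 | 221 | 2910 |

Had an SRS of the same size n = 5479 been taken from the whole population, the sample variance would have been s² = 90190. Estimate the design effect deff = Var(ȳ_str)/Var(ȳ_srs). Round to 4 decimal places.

0.8676

Var(ȳ_str) = Σ Wₕ²(1−fₕ)sₕ²/nₕ with Wₕ = Nₕ/33817:
  A: (14957/33817)²·(1−1767/14957)·112400/1767 = 10.973594
  D: (15217/33817)²·(1−3452/15217)·15600/3452 = 0.70746446
  B: (441/33817)²·(1−39/441)·44600/39 = 0.17728204
  C: (3202/33817)²·(1−221/3202)·2910/221 = 0.10990409
  → Var(ȳ_str) = 11.968245.
Var(ȳ_srs) = (1 − 5479/33817)·90190/5479 = 13.794031.
deff = 11.968245 / 13.794031 = 0.8676.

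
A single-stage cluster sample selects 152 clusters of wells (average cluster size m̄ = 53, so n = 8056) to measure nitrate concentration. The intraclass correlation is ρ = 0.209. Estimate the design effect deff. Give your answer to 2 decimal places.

11.87

deff = 1 + (53 − 1)·0.209 = 1 + 10.868 = 11.868.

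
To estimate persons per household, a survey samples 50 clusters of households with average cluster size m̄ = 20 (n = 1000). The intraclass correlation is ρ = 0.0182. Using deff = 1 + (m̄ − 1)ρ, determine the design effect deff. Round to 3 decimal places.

deff = 1 + (20 − 1)·0.0182 = 1 + 0.3458 = 1.3458.

1.346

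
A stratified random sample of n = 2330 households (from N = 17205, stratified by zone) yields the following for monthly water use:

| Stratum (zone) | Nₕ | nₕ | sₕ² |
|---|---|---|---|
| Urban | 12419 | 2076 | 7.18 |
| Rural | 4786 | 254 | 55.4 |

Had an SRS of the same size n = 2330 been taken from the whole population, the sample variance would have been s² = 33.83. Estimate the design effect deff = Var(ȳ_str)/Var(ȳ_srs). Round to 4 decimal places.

1.3927

Var(ȳ_str) = Σ Wₕ²(1−fₕ)sₕ²/nₕ with Wₕ = Nₕ/17205:
  Urban: (12419/17205)²·(1−2076/12419)·7.18/2076 = 0.0015007933
  Rural: (4786/17205)²·(1−254/4786)·55.4/254 = 0.015981932
  → Var(ȳ_str) = 0.017482725.
Var(ȳ_srs) = (1 − 2330/17205)·33.83/2330 = 0.012553024.
deff = 0.017482725 / 0.012553024 = 1.3927.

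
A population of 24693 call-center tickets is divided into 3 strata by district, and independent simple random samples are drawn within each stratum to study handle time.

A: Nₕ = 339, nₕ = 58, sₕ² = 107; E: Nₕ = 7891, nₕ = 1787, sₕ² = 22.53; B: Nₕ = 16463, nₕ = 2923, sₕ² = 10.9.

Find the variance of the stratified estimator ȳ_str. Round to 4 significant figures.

Var(ȳ_str) = Σₕ Wₕ²(1 − fₕ)sₕ²/nₕ with Wₕ = Nₕ/N, N = 24693.
A: Wₕ = 0.01372859; term = 0.01372859²·(1 − 0.17109145)·107/58 = 2.8821335 × 10^-4.
E: Wₕ = 0.31956425; term = 0.31956425²·(1 − 0.22646052)·22.53/1787 = 9.9594532 × 10^-4.
B: Wₕ = 0.66670716; term = 0.66670716²·(1 − 0.17754966)·10.9/2923 = 0.0013632566.
Sum = 0.0026474153.

0.002647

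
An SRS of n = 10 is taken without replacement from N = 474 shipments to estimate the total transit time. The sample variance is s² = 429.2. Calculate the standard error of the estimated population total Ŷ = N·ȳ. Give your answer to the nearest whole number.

Var(Ŷ) = N²·Var(ȳ) = N²·(1 − n/N)·s²/n.
f = 10/474 = 0.02109705; Var(ȳ) = 0.97890295·429.2/10 = 42.014515.
Var(Ŷ) = 474² · 42.014515 = 9.4396532 × 10^6.
SE(Ŷ) = √(9.4396532 × 10^6) = 3072.

3072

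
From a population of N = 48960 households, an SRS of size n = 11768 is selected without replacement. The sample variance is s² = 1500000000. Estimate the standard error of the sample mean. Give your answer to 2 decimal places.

311.17

Under SRS without replacement, Var(ȳ) = (1 − f)·s²/n with f = n/N = 11768/48960 = 0.24035948.
Var(ȳ) = (1 − 0.24035948)·1500000000/11768 = 0.75964052·127464.31 = 96827.055.
SE(ȳ) = √(96827.055) = 311.17.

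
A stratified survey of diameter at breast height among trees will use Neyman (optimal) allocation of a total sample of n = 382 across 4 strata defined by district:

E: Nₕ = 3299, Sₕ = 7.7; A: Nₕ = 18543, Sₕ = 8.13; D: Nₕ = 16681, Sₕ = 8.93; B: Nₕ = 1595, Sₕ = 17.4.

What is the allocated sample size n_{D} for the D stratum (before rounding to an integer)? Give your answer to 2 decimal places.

161.26

Neyman allocation: nₕ = n·NₕSₕ / Σⱼ NⱼSⱼ.
Σ NⱼSⱼ = 3299·7.7 + 18543·8.13 + 16681·8.93 + 1595·17.4 = 352871.22.
n_{D} = 382·16681·8.93 / 352871.22 = 161.26.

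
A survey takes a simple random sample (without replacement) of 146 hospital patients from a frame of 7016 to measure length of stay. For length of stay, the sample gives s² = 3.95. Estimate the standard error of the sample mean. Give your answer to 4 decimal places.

Under SRS without replacement, Var(ȳ) = (1 − f)·s²/n with f = n/N = 146/7016 = 0.02080958.
Var(ȳ) = (1 − 0.02080958)·3.95/146 = 0.97919042·0.027054795 = 0.026491796.
SE(ȳ) = √(0.026491796) = 0.1628.

0.1628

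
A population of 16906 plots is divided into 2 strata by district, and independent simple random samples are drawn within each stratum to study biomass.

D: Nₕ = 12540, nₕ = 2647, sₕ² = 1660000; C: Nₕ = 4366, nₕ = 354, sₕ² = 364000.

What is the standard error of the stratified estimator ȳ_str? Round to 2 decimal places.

Var(ȳ_str) = Σₕ Wₕ²(1 − fₕ)sₕ²/nₕ with Wₕ = Nₕ/N, N = 16906.
D: Wₕ = 0.74174849; term = 0.74174849²·(1 − 0.21108453)·1660000/2647 = 272.20617.
C: Wₕ = 0.25825151; term = 0.25825151²·(1 − 0.08108108)·364000/354 = 63.017482.
Sum = 335.22365.
SE = √(335.22365) = 18.31.

18.31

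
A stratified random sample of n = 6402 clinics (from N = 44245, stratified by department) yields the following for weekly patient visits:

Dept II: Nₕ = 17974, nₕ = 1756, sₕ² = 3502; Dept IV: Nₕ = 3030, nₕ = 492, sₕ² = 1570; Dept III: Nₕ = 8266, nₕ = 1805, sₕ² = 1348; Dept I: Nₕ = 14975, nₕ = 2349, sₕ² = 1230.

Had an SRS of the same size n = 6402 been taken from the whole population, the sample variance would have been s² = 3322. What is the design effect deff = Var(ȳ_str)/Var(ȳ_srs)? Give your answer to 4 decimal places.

0.8572

Var(ȳ_str) = Σ Wₕ²(1−fₕ)sₕ²/nₕ with Wₕ = Nₕ/44245:
  Dept II: (17974/44245)²·(1−1756/17974)·3502/1756 = 0.296965
  Dept IV: (3030/44245)²·(1−492/3030)·1570/492 = 0.012535464
  Dept III: (8266/44245)²·(1−1805/8266)·1348/1805 = 0.020374147
  Dept I: (14975/44245)²·(1−2349/14975)·1230/2349 = 0.050573884
  → Var(ȳ_str) = 0.3804485.
Var(ȳ_srs) = (1 − 6402/44245)·3322/6402 = 0.44381841.
deff = 0.3804485 / 0.44381841 = 0.8572.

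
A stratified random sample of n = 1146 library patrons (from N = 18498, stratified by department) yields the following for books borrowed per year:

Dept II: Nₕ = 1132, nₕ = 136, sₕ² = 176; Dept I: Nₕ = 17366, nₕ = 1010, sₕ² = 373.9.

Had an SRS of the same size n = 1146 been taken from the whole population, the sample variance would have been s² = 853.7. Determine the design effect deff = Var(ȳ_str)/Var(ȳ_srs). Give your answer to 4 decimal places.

0.4459

Var(ȳ_str) = Σ Wₕ²(1−fₕ)sₕ²/nₕ with Wₕ = Nₕ/18498:
  Dept II: (1132/18498)²·(1−136/1132)·176/136 = 0.0042641255
  Dept I: (17366/18498)²·(1−1010/17366)·373.9/1010 = 0.30729921
  → Var(ȳ_str) = 0.31156334.
Var(ȳ_srs) = (1 − 1146/18498)·853.7/1146 = 0.69878798.
deff = 0.31156334 / 0.69878798 = 0.4459.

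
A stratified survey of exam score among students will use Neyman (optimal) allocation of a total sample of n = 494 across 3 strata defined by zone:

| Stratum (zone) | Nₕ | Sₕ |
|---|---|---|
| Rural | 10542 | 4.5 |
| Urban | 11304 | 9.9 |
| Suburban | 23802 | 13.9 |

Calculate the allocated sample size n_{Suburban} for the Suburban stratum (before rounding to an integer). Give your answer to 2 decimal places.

Neyman allocation: nₕ = n·NₕSₕ / Σⱼ NⱼSⱼ.
Σ NⱼSⱼ = 10542·4.5 + 11304·9.9 + 23802·13.9 = 490196.4.
n_{Suburban} = 494·23802·13.9 / 490196.4 = 333.41.

333.41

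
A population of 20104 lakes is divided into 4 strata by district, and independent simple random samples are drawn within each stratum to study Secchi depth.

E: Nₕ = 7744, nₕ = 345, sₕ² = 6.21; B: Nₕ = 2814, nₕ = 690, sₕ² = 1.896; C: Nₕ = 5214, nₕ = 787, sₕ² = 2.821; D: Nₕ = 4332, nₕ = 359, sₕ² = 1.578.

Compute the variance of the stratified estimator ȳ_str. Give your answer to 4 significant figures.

Var(ȳ_str) = Σₕ Wₕ²(1 − fₕ)sₕ²/nₕ with Wₕ = Nₕ/N, N = 20104.
E: Wₕ = 0.38519698; term = 0.38519698²·(1 − 0.04455062)·6.21/345 = 0.0025517958.
B: Wₕ = 0.13997214; term = 0.13997214²·(1 − 0.24520256)·1.896/690 = 4.0635246 × 10^-5.
C: Wₕ = 0.25935137; term = 0.25935137²·(1 − 0.15093978)·2.821/787 = 2.0471231 × 10^-4.
D: Wₕ = 0.21547951; term = 0.21547951²·(1 − 0.08287165)·1.578/359 = 1.8717792 × 10^-4.
Sum = 0.0029843213.

0.002984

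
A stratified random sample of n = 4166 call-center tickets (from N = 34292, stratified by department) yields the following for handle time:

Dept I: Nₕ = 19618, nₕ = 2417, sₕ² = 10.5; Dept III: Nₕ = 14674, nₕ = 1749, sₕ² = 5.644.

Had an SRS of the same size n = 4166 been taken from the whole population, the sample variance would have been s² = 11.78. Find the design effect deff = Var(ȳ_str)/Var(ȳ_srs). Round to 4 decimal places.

Var(ȳ_str) = Σ Wₕ²(1−fₕ)sₕ²/nₕ with Wₕ = Nₕ/34292:
  Dept I: (19618/34292)²·(1−2417/19618)·10.5/2417 = 0.0012466239
  Dept III: (14674/34292)²·(1−1749/14674)·5.644/1749 = 5.2046392 × 10^-4
  → Var(ȳ_str) = 0.0017670878.
Var(ȳ_srs) = (1 − 4166/34292)·11.78/4166 = 0.0024841321.
deff = 0.0017670878 / 0.0024841321 = 0.7114.

0.7114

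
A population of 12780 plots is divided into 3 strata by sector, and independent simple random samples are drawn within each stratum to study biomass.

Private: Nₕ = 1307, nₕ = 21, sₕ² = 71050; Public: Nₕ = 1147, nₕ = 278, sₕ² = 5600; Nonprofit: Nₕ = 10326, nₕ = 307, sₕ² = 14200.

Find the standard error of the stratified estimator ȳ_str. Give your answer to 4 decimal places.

8.0149

Var(ȳ_str) = Σₕ Wₕ²(1 − fₕ)sₕ²/nₕ with Wₕ = Nₕ/N, N = 12780.
Private: Wₕ = 0.10226917; term = 0.10226917²·(1 − 0.01606733)·71050/21 = 34.817664.
Public: Wₕ = 0.08974961; term = 0.08974961²·(1 − 0.24237140)·5600/278 = 0.12293194.
Nonprofit: Wₕ = 0.80798122; term = 0.80798122²·(1 − 0.02973078)·14200/307 = 29.298458.
Sum = 64.239054.
SE = √(64.239054) = 8.0149.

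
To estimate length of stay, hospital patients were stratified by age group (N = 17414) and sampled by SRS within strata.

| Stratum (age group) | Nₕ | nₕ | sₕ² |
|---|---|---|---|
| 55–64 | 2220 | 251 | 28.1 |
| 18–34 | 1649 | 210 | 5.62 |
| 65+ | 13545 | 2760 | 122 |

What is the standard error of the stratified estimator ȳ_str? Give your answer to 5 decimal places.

Var(ȳ_str) = Σₕ Wₕ²(1 − fₕ)sₕ²/nₕ with Wₕ = Nₕ/N, N = 17414.
55–64: Wₕ = 0.12748363; term = 0.12748363²·(1 − 0.11306306)·28.1/251 = 0.0016137424.
18–34: Wₕ = 0.09469392; term = 0.09469392²·(1 − 0.12734991)·5.62/210 = 2.0941192 × 10^-4.
65+: Wₕ = 0.77782244; term = 0.77782244²·(1 − 0.20376523)·122/2760 = 0.021293783.
Sum = 0.023116937.
SE = √(0.023116937) = 0.15204.

0.15204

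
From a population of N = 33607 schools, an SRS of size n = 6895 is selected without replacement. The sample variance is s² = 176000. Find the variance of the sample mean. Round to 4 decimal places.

Under SRS without replacement, Var(ȳ) = (1 − f)·s²/n with f = n/N = 6895/33607 = 0.20516559.
Var(ȳ) = (1 − 0.20516559)·176000/6895 = 0.79483441·25.525743 = 20.288739.

20.2887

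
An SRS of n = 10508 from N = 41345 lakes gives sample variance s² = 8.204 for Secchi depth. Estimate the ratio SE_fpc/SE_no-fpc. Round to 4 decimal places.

0.8636

f = n/N = 10508/41345 = 0.25415407.
SE_no-fpc = √(s²/n) = 0.027941698; SE_fpc = √((1−f)s²/n) = 0.024131113.
Ratio = √(1−f) = 0.86362372.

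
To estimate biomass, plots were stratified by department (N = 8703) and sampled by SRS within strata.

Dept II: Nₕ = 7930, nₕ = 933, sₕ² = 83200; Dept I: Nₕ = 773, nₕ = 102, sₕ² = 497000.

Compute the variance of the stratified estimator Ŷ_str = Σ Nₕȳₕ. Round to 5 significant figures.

Var(Ŷ_str) = Σₕ Nₕ²(1 − fₕ)sₕ²/nₕ.
Dept II: 7930²·(1 − 933/7930)·83200/933 = 4.9479664 × 10^9.
Dept I: 773²·(1 − 102/773)·497000/102 = 2.5273083 × 10^9.
Sum = 7.4752747 × 10^9.

7.4753 × 10^9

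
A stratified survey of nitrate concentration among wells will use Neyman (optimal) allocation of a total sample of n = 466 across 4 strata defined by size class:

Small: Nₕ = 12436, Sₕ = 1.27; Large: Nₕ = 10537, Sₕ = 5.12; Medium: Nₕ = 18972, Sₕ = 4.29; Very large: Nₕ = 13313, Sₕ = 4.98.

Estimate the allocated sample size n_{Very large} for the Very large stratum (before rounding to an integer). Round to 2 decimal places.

142.09

Neyman allocation: nₕ = n·NₕSₕ / Σⱼ NⱼSⱼ.
Σ NⱼSⱼ = 12436·1.27 + 10537·5.12 + 18972·4.29 + 13313·4.98 = 217431.78.
n_{Very large} = 466·13313·4.98 / 217431.78 = 142.09.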